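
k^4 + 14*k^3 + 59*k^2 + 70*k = k*(k + 2)*(k + 5)*(k + 7)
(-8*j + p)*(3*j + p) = -24*j^2 - 5*j*p + p^2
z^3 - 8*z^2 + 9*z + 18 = (z - 6)*(z - 3)*(z + 1)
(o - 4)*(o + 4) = o^2 - 16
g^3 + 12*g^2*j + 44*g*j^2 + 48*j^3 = (g + 2*j)*(g + 4*j)*(g + 6*j)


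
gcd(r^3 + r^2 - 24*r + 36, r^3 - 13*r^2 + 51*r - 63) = r - 3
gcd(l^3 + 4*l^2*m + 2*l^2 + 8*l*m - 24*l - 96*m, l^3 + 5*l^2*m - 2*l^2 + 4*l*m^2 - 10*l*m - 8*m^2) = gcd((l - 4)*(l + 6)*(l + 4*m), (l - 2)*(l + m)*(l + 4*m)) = l + 4*m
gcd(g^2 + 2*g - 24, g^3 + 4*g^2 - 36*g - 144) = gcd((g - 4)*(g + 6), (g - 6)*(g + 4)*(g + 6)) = g + 6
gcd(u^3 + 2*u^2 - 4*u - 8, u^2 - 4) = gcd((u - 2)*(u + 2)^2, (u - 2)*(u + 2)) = u^2 - 4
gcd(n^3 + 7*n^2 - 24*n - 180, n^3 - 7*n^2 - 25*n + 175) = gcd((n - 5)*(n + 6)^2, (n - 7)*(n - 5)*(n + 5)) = n - 5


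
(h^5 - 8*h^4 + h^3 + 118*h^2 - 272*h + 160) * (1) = h^5 - 8*h^4 + h^3 + 118*h^2 - 272*h + 160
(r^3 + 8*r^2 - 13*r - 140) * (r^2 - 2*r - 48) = r^5 + 6*r^4 - 77*r^3 - 498*r^2 + 904*r + 6720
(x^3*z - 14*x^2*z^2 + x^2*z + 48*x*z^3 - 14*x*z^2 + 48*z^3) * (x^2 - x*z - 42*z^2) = x^5*z - 15*x^4*z^2 + x^4*z + 20*x^3*z^3 - 15*x^3*z^2 + 540*x^2*z^4 + 20*x^2*z^3 - 2016*x*z^5 + 540*x*z^4 - 2016*z^5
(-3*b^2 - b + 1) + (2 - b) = -3*b^2 - 2*b + 3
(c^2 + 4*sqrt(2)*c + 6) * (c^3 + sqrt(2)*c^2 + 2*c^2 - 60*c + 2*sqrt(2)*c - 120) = c^5 + 2*c^4 + 5*sqrt(2)*c^4 - 46*c^3 + 10*sqrt(2)*c^3 - 234*sqrt(2)*c^2 - 92*c^2 - 468*sqrt(2)*c - 360*c - 720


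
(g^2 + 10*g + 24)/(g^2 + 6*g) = (g + 4)/g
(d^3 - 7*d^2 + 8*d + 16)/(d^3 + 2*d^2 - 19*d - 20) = (d - 4)/(d + 5)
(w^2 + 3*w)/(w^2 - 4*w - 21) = w/(w - 7)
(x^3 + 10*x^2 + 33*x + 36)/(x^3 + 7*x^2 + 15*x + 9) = (x + 4)/(x + 1)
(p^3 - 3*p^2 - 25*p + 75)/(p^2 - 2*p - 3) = (p^2 - 25)/(p + 1)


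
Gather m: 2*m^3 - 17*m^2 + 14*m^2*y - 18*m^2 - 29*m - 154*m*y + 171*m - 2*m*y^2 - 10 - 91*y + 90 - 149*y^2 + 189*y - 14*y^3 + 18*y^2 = 2*m^3 + m^2*(14*y - 35) + m*(-2*y^2 - 154*y + 142) - 14*y^3 - 131*y^2 + 98*y + 80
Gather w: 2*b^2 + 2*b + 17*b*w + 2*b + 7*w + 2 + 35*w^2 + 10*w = 2*b^2 + 4*b + 35*w^2 + w*(17*b + 17) + 2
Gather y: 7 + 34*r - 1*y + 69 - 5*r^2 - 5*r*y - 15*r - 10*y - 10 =-5*r^2 + 19*r + y*(-5*r - 11) + 66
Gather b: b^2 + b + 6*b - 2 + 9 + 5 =b^2 + 7*b + 12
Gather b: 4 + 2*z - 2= 2*z + 2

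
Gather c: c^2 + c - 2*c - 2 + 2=c^2 - c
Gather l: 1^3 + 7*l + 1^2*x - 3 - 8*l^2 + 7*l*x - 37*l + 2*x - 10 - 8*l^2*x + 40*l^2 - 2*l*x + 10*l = l^2*(32 - 8*x) + l*(5*x - 20) + 3*x - 12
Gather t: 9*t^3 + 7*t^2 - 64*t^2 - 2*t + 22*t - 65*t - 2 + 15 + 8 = 9*t^3 - 57*t^2 - 45*t + 21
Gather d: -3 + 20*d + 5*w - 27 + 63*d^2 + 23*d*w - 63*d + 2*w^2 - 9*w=63*d^2 + d*(23*w - 43) + 2*w^2 - 4*w - 30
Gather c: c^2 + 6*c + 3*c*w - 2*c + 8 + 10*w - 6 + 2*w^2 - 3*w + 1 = c^2 + c*(3*w + 4) + 2*w^2 + 7*w + 3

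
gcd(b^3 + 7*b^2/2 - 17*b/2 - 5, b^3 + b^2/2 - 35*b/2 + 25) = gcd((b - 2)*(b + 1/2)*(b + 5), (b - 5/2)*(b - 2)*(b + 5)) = b^2 + 3*b - 10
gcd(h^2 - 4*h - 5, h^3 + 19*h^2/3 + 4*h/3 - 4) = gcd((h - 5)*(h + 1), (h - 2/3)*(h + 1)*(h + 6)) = h + 1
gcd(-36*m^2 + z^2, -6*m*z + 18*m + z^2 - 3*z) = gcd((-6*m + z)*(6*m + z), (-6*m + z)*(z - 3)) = -6*m + z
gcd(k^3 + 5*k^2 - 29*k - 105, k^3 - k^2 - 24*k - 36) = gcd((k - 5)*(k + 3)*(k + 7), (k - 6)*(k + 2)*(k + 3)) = k + 3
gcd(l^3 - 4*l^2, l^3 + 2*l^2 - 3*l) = l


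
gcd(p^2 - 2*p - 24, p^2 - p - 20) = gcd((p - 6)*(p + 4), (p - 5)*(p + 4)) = p + 4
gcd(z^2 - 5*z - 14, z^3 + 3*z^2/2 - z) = z + 2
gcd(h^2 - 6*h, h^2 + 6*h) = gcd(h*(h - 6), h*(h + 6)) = h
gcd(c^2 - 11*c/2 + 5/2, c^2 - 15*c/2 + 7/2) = c - 1/2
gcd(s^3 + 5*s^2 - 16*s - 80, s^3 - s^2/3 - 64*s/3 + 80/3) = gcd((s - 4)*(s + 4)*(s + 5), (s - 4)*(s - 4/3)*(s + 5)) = s^2 + s - 20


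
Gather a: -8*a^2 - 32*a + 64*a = -8*a^2 + 32*a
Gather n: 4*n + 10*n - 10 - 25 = 14*n - 35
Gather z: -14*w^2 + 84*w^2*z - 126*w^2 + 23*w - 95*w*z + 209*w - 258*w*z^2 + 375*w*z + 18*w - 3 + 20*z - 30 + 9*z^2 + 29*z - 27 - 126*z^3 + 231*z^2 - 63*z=-140*w^2 + 250*w - 126*z^3 + z^2*(240 - 258*w) + z*(84*w^2 + 280*w - 14) - 60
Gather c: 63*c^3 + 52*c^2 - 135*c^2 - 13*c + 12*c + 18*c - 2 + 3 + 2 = 63*c^3 - 83*c^2 + 17*c + 3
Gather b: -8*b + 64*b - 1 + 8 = 56*b + 7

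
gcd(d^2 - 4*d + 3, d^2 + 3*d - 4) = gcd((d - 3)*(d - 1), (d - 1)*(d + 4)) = d - 1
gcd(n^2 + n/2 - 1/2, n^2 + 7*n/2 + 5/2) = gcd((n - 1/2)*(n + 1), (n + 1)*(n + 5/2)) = n + 1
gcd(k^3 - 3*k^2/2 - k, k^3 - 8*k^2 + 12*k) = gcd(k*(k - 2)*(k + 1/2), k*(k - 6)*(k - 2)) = k^2 - 2*k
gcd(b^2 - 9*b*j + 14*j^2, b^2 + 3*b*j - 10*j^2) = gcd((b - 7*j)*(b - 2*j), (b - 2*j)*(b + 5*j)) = b - 2*j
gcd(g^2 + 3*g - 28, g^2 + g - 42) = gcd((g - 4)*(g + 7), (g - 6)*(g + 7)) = g + 7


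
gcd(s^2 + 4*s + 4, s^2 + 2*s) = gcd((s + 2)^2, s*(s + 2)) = s + 2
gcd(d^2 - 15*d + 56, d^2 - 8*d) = d - 8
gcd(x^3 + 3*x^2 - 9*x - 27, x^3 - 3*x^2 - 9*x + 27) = x^2 - 9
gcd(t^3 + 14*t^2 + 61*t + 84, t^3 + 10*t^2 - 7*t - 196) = t + 7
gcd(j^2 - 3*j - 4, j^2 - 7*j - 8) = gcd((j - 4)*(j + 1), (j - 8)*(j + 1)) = j + 1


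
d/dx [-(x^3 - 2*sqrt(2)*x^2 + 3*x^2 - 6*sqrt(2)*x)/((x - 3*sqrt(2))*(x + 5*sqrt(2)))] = (-x^4 - 4*sqrt(2)*x^3 - 12*sqrt(2)*x^2 + 98*x^2 - 120*sqrt(2)*x + 180*x - 180*sqrt(2))/(x^4 + 4*sqrt(2)*x^3 - 52*x^2 - 120*sqrt(2)*x + 900)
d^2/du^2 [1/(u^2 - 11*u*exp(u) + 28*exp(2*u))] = ((u^2 - 11*u*exp(u) + 28*exp(2*u))*(11*u*exp(u) - 112*exp(2*u) + 22*exp(u) - 2) + 2*(11*u*exp(u) - 2*u - 56*exp(2*u) + 11*exp(u))^2)/(u^2 - 11*u*exp(u) + 28*exp(2*u))^3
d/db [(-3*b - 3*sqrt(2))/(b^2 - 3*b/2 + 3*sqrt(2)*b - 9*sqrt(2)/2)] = 6*(-2*b^2 - 6*sqrt(2)*b + 3*b + (b + sqrt(2))*(4*b - 3 + 6*sqrt(2)) + 9*sqrt(2))/(2*b^2 - 3*b + 6*sqrt(2)*b - 9*sqrt(2))^2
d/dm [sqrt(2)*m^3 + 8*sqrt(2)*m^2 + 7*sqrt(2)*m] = sqrt(2)*(3*m^2 + 16*m + 7)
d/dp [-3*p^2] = -6*p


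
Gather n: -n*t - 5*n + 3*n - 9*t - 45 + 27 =n*(-t - 2) - 9*t - 18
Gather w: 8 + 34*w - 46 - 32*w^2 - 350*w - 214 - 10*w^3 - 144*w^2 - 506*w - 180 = -10*w^3 - 176*w^2 - 822*w - 432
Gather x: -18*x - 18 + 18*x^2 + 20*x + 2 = 18*x^2 + 2*x - 16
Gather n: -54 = -54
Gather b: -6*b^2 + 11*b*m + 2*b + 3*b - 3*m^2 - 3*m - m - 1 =-6*b^2 + b*(11*m + 5) - 3*m^2 - 4*m - 1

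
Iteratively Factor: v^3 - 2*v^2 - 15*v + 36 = (v - 3)*(v^2 + v - 12) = (v - 3)^2*(v + 4)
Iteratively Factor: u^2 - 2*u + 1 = (u - 1)*(u - 1)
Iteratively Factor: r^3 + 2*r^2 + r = (r + 1)*(r^2 + r) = (r + 1)^2*(r)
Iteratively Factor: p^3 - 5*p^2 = (p)*(p^2 - 5*p) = p*(p - 5)*(p)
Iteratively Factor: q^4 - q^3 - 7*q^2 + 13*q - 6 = (q + 3)*(q^3 - 4*q^2 + 5*q - 2) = (q - 1)*(q + 3)*(q^2 - 3*q + 2) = (q - 2)*(q - 1)*(q + 3)*(q - 1)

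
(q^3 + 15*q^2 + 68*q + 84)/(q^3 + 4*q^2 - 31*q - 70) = (q + 6)/(q - 5)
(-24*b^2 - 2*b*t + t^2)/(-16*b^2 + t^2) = (-6*b + t)/(-4*b + t)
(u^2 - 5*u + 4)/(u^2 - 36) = (u^2 - 5*u + 4)/(u^2 - 36)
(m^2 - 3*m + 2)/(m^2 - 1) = (m - 2)/(m + 1)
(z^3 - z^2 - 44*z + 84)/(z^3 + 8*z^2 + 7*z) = (z^2 - 8*z + 12)/(z*(z + 1))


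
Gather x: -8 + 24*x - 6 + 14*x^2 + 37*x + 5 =14*x^2 + 61*x - 9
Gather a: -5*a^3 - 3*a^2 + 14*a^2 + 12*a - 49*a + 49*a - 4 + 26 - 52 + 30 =-5*a^3 + 11*a^2 + 12*a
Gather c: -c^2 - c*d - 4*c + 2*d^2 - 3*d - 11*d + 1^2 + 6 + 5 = -c^2 + c*(-d - 4) + 2*d^2 - 14*d + 12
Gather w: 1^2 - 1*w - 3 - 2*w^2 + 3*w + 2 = -2*w^2 + 2*w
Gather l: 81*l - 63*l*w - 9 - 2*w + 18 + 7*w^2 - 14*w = l*(81 - 63*w) + 7*w^2 - 16*w + 9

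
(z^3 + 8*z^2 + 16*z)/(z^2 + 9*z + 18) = z*(z^2 + 8*z + 16)/(z^2 + 9*z + 18)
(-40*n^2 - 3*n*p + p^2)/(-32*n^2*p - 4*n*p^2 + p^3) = (5*n + p)/(p*(4*n + p))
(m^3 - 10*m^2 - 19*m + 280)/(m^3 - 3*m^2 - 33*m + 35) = (m - 8)/(m - 1)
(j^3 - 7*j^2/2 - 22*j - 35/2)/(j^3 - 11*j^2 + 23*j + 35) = (j + 5/2)/(j - 5)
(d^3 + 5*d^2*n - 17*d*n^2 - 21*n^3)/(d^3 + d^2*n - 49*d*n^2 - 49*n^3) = (d - 3*n)/(d - 7*n)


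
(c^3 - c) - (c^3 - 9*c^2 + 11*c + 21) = 9*c^2 - 12*c - 21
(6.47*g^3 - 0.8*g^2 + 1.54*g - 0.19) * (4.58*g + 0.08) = 29.6326*g^4 - 3.1464*g^3 + 6.9892*g^2 - 0.747*g - 0.0152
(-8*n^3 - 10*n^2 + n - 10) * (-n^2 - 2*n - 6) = 8*n^5 + 26*n^4 + 67*n^3 + 68*n^2 + 14*n + 60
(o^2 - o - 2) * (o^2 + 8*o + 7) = o^4 + 7*o^3 - 3*o^2 - 23*o - 14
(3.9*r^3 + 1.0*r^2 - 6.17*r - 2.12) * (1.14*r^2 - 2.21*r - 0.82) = 4.446*r^5 - 7.479*r^4 - 12.4418*r^3 + 10.3989*r^2 + 9.7446*r + 1.7384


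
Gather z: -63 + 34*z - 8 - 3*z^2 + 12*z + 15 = -3*z^2 + 46*z - 56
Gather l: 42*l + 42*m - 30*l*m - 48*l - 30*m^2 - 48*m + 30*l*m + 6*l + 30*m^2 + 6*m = 0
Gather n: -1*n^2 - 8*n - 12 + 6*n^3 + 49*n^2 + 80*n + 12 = 6*n^3 + 48*n^2 + 72*n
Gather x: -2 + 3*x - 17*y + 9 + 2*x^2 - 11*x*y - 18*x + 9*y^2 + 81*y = 2*x^2 + x*(-11*y - 15) + 9*y^2 + 64*y + 7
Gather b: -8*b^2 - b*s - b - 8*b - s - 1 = -8*b^2 + b*(-s - 9) - s - 1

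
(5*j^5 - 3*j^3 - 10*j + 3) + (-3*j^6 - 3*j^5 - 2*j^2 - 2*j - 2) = -3*j^6 + 2*j^5 - 3*j^3 - 2*j^2 - 12*j + 1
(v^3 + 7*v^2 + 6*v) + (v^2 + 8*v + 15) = v^3 + 8*v^2 + 14*v + 15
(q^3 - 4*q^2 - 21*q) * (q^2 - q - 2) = q^5 - 5*q^4 - 19*q^3 + 29*q^2 + 42*q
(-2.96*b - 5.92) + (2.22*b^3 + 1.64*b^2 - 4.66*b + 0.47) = 2.22*b^3 + 1.64*b^2 - 7.62*b - 5.45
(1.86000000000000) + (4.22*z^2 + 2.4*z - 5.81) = 4.22*z^2 + 2.4*z - 3.95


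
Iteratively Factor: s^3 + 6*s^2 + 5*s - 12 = (s + 3)*(s^2 + 3*s - 4) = (s - 1)*(s + 3)*(s + 4)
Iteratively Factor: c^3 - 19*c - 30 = (c - 5)*(c^2 + 5*c + 6) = (c - 5)*(c + 2)*(c + 3)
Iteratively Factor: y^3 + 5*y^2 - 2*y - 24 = (y + 4)*(y^2 + y - 6) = (y - 2)*(y + 4)*(y + 3)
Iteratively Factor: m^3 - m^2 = (m)*(m^2 - m) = m*(m - 1)*(m)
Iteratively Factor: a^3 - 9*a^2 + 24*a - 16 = (a - 4)*(a^2 - 5*a + 4) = (a - 4)^2*(a - 1)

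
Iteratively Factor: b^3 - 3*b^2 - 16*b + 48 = (b - 3)*(b^2 - 16) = (b - 3)*(b + 4)*(b - 4)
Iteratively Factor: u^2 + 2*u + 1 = (u + 1)*(u + 1)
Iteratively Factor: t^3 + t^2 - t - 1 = (t - 1)*(t^2 + 2*t + 1) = (t - 1)*(t + 1)*(t + 1)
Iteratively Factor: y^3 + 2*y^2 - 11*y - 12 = (y + 4)*(y^2 - 2*y - 3) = (y - 3)*(y + 4)*(y + 1)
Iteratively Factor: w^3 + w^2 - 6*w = (w - 2)*(w^2 + 3*w) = (w - 2)*(w + 3)*(w)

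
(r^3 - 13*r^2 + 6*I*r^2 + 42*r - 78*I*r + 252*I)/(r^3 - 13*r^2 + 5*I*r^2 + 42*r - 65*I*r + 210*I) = (r + 6*I)/(r + 5*I)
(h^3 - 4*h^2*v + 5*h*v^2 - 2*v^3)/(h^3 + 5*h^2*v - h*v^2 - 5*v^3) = (h^2 - 3*h*v + 2*v^2)/(h^2 + 6*h*v + 5*v^2)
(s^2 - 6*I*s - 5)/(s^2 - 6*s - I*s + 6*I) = (s - 5*I)/(s - 6)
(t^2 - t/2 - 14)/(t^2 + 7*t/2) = (t - 4)/t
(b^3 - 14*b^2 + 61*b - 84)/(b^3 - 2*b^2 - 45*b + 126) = (b^2 - 11*b + 28)/(b^2 + b - 42)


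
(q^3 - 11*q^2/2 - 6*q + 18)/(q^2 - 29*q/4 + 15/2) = 2*(2*q^2 + q - 6)/(4*q - 5)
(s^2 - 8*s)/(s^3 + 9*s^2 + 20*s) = (s - 8)/(s^2 + 9*s + 20)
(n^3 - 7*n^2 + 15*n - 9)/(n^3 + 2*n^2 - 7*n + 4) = (n^2 - 6*n + 9)/(n^2 + 3*n - 4)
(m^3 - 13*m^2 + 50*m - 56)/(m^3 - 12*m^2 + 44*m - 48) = (m - 7)/(m - 6)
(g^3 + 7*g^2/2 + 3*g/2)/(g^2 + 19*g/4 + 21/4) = 2*g*(2*g + 1)/(4*g + 7)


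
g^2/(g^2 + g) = g/(g + 1)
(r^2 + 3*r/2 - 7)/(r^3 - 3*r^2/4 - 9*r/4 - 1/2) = 2*(2*r + 7)/(4*r^2 + 5*r + 1)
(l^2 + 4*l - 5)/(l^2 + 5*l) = (l - 1)/l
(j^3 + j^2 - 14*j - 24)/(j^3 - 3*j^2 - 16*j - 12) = (j^2 - j - 12)/(j^2 - 5*j - 6)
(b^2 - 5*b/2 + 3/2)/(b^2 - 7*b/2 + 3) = (b - 1)/(b - 2)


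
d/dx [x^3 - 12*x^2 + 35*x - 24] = 3*x^2 - 24*x + 35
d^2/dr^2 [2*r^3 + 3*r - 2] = 12*r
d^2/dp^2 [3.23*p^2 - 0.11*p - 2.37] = 6.46000000000000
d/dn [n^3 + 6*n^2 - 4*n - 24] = 3*n^2 + 12*n - 4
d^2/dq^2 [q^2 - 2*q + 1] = 2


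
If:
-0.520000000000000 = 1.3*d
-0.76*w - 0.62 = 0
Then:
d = -0.40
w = -0.82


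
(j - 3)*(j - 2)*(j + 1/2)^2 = j^4 - 4*j^3 + 5*j^2/4 + 19*j/4 + 3/2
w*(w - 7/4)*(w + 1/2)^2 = w^4 - 3*w^3/4 - 3*w^2/2 - 7*w/16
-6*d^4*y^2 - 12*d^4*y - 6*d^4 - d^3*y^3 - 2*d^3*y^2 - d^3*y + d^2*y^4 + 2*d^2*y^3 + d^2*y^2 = (-3*d + y)*(2*d + y)*(d*y + d)^2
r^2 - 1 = (r - 1)*(r + 1)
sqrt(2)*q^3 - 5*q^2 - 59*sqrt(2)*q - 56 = (q - 7*sqrt(2))*(q + 4*sqrt(2))*(sqrt(2)*q + 1)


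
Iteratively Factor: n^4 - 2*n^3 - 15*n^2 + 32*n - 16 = (n - 4)*(n^3 + 2*n^2 - 7*n + 4) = (n - 4)*(n - 1)*(n^2 + 3*n - 4) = (n - 4)*(n - 1)^2*(n + 4)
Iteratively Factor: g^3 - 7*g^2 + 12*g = (g)*(g^2 - 7*g + 12) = g*(g - 4)*(g - 3)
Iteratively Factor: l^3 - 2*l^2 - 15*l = (l + 3)*(l^2 - 5*l) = l*(l + 3)*(l - 5)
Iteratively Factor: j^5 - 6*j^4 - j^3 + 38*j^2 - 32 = (j - 1)*(j^4 - 5*j^3 - 6*j^2 + 32*j + 32) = (j - 4)*(j - 1)*(j^3 - j^2 - 10*j - 8) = (j - 4)*(j - 1)*(j + 1)*(j^2 - 2*j - 8) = (j - 4)^2*(j - 1)*(j + 1)*(j + 2)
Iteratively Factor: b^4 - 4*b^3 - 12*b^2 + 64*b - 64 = (b - 2)*(b^3 - 2*b^2 - 16*b + 32) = (b - 2)*(b + 4)*(b^2 - 6*b + 8) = (b - 4)*(b - 2)*(b + 4)*(b - 2)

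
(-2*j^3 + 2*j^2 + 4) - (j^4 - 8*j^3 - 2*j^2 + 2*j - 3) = -j^4 + 6*j^3 + 4*j^2 - 2*j + 7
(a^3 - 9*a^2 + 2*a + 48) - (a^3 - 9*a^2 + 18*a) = 48 - 16*a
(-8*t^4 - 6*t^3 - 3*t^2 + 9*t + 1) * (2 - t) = 8*t^5 - 10*t^4 - 9*t^3 - 15*t^2 + 17*t + 2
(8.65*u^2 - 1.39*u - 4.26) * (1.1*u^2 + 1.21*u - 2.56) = 9.515*u^4 + 8.9375*u^3 - 28.5119*u^2 - 1.5962*u + 10.9056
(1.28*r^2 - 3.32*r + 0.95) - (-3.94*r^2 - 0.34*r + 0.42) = 5.22*r^2 - 2.98*r + 0.53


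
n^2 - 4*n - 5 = (n - 5)*(n + 1)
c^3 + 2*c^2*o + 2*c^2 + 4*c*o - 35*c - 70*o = (c - 5)*(c + 7)*(c + 2*o)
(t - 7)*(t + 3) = t^2 - 4*t - 21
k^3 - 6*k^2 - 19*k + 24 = (k - 8)*(k - 1)*(k + 3)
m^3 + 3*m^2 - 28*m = m*(m - 4)*(m + 7)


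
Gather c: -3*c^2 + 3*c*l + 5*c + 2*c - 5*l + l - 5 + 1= -3*c^2 + c*(3*l + 7) - 4*l - 4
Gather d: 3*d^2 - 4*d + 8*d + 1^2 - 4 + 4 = 3*d^2 + 4*d + 1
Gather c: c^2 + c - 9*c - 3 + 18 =c^2 - 8*c + 15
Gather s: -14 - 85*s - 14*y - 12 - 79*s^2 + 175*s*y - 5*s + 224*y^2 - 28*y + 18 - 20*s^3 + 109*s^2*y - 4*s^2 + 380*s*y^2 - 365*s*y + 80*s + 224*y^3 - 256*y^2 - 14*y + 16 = -20*s^3 + s^2*(109*y - 83) + s*(380*y^2 - 190*y - 10) + 224*y^3 - 32*y^2 - 56*y + 8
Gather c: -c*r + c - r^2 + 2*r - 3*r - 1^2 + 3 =c*(1 - r) - r^2 - r + 2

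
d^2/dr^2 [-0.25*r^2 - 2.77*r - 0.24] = -0.500000000000000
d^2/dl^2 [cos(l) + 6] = -cos(l)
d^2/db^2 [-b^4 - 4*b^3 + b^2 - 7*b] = -12*b^2 - 24*b + 2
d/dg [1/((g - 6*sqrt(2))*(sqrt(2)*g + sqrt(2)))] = sqrt(2)*((-g + 6*sqrt(2))*(g + 1) - (g - 6*sqrt(2))^2)/(2*(g + 1)^2*(g - 6*sqrt(2))^3)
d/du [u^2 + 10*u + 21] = 2*u + 10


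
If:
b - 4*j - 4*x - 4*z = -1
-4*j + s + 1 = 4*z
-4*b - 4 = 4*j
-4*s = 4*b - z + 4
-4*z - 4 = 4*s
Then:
No Solution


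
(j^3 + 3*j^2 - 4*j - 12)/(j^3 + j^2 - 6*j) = (j + 2)/j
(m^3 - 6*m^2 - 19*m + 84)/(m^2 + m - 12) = m - 7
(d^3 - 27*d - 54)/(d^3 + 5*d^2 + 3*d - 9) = (d - 6)/(d - 1)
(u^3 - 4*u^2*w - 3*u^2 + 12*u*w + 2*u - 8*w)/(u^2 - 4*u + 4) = (u^2 - 4*u*w - u + 4*w)/(u - 2)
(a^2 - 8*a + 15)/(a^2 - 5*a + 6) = (a - 5)/(a - 2)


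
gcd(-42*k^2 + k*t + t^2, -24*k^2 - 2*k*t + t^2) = -6*k + t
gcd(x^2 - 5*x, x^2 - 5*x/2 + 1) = 1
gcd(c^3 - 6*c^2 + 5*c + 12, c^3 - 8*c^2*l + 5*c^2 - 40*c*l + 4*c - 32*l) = c + 1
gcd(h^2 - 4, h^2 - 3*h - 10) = h + 2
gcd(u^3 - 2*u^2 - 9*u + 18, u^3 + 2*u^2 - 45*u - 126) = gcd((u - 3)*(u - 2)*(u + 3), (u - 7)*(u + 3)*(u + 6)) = u + 3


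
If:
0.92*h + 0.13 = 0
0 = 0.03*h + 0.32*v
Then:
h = -0.14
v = 0.01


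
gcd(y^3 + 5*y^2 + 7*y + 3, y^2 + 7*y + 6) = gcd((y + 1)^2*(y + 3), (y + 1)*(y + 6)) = y + 1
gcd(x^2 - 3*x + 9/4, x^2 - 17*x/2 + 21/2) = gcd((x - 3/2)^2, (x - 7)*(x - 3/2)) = x - 3/2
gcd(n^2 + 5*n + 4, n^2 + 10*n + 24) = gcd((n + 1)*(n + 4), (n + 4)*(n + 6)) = n + 4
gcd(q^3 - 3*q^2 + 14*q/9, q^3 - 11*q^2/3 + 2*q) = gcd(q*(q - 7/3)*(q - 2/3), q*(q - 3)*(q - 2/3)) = q^2 - 2*q/3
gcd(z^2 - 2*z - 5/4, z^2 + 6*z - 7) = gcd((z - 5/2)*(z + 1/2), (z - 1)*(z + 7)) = 1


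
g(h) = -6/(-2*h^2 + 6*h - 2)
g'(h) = -6*(4*h - 6)/(-2*h^2 + 6*h - 2)^2 = 3*(3 - 2*h)/(h^2 - 3*h + 1)^2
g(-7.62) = 0.04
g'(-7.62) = 0.01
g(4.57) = 0.37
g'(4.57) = -0.28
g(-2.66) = 0.19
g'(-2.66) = 0.10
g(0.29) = 14.01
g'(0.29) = 158.38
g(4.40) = 0.42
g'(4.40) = -0.34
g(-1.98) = 0.28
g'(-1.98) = 0.18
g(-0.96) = 0.62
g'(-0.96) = 0.64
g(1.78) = -2.56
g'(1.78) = -1.22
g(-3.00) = 0.16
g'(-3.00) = 0.07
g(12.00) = 0.03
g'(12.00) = -0.00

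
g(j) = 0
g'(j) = 0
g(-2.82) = 0.00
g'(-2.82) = 0.00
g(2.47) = 0.00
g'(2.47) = 0.00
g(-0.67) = 0.00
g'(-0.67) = 0.00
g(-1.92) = 0.00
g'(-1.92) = 0.00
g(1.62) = 0.00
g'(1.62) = 0.00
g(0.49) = 0.00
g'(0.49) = 0.00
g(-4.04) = 0.00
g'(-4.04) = 0.00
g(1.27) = 0.00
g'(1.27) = 0.00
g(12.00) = 0.00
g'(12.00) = 0.00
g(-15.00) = 0.00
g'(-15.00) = 0.00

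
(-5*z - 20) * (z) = -5*z^2 - 20*z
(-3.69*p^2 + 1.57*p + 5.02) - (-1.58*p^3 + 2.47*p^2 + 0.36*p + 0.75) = 1.58*p^3 - 6.16*p^2 + 1.21*p + 4.27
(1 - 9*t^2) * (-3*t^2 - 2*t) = 27*t^4 + 18*t^3 - 3*t^2 - 2*t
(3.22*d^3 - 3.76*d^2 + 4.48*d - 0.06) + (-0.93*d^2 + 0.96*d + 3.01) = 3.22*d^3 - 4.69*d^2 + 5.44*d + 2.95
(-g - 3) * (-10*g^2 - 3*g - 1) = 10*g^3 + 33*g^2 + 10*g + 3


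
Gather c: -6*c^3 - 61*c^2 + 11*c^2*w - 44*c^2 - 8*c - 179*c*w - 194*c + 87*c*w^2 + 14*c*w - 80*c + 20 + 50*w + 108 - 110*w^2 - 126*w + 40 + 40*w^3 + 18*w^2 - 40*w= -6*c^3 + c^2*(11*w - 105) + c*(87*w^2 - 165*w - 282) + 40*w^3 - 92*w^2 - 116*w + 168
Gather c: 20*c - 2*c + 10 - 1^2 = 18*c + 9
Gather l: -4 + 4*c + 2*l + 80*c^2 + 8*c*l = 80*c^2 + 4*c + l*(8*c + 2) - 4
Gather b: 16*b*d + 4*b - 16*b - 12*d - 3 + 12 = b*(16*d - 12) - 12*d + 9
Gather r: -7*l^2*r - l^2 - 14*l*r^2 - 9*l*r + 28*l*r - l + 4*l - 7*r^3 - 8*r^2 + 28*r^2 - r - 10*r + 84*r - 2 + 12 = -l^2 + 3*l - 7*r^3 + r^2*(20 - 14*l) + r*(-7*l^2 + 19*l + 73) + 10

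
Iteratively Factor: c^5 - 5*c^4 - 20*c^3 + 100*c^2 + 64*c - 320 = (c + 4)*(c^4 - 9*c^3 + 16*c^2 + 36*c - 80) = (c - 2)*(c + 4)*(c^3 - 7*c^2 + 2*c + 40) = (c - 2)*(c + 2)*(c + 4)*(c^2 - 9*c + 20) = (c - 4)*(c - 2)*(c + 2)*(c + 4)*(c - 5)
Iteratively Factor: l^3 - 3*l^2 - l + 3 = (l - 1)*(l^2 - 2*l - 3) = (l - 3)*(l - 1)*(l + 1)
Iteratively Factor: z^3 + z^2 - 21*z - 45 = (z - 5)*(z^2 + 6*z + 9) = (z - 5)*(z + 3)*(z + 3)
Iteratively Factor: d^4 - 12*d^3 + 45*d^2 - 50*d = (d - 2)*(d^3 - 10*d^2 + 25*d) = (d - 5)*(d - 2)*(d^2 - 5*d) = d*(d - 5)*(d - 2)*(d - 5)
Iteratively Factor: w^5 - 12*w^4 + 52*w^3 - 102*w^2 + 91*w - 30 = (w - 3)*(w^4 - 9*w^3 + 25*w^2 - 27*w + 10) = (w - 3)*(w - 1)*(w^3 - 8*w^2 + 17*w - 10) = (w - 5)*(w - 3)*(w - 1)*(w^2 - 3*w + 2) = (w - 5)*(w - 3)*(w - 2)*(w - 1)*(w - 1)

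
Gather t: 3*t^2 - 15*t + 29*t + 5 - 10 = 3*t^2 + 14*t - 5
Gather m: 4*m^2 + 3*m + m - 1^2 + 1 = 4*m^2 + 4*m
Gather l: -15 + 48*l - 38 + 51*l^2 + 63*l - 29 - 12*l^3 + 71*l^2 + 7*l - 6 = -12*l^3 + 122*l^2 + 118*l - 88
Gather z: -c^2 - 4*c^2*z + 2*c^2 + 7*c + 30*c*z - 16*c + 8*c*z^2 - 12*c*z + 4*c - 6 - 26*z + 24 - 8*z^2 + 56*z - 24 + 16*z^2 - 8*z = c^2 - 5*c + z^2*(8*c + 8) + z*(-4*c^2 + 18*c + 22) - 6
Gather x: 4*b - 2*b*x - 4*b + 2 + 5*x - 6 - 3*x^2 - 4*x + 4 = -3*x^2 + x*(1 - 2*b)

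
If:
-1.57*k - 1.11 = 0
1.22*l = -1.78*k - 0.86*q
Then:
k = -0.71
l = 1.03153388326198 - 0.704918032786885*q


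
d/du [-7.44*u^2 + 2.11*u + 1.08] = 2.11 - 14.88*u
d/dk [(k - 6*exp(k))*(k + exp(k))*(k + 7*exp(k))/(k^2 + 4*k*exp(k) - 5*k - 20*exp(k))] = (-(k - 6*exp(k))*(k + exp(k))*(k + 7*exp(k))*(4*k*exp(k) + 2*k - 16*exp(k) - 5) + ((k - 6*exp(k))*(k + exp(k))*(7*exp(k) + 1) + (k - 6*exp(k))*(k + 7*exp(k))*(exp(k) + 1) - (k + exp(k))*(k + 7*exp(k))*(6*exp(k) - 1))*(k^2 + 4*k*exp(k) - 5*k - 20*exp(k)))/(k^2 + 4*k*exp(k) - 5*k - 20*exp(k))^2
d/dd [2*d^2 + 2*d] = 4*d + 2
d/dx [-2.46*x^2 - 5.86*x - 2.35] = -4.92*x - 5.86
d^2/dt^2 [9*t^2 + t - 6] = 18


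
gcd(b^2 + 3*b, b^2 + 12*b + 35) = 1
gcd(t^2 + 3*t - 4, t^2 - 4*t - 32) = t + 4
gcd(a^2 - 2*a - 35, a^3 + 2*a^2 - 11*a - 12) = 1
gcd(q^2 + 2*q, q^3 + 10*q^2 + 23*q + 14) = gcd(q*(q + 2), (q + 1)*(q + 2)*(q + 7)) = q + 2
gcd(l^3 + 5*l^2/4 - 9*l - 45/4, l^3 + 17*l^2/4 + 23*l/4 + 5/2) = l + 5/4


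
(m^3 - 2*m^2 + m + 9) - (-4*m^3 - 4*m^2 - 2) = 5*m^3 + 2*m^2 + m + 11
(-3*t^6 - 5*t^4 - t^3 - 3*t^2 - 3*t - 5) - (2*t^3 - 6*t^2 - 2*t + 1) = -3*t^6 - 5*t^4 - 3*t^3 + 3*t^2 - t - 6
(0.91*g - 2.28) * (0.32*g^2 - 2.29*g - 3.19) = 0.2912*g^3 - 2.8135*g^2 + 2.3183*g + 7.2732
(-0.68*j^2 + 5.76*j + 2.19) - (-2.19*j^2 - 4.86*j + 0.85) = 1.51*j^2 + 10.62*j + 1.34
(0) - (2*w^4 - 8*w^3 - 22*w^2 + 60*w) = -2*w^4 + 8*w^3 + 22*w^2 - 60*w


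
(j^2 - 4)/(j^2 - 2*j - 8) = (j - 2)/(j - 4)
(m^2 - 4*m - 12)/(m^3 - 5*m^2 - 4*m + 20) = (m - 6)/(m^2 - 7*m + 10)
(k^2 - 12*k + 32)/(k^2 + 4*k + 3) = (k^2 - 12*k + 32)/(k^2 + 4*k + 3)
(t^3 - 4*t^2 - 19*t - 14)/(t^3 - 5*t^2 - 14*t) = (t + 1)/t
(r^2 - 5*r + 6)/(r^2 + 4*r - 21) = (r - 2)/(r + 7)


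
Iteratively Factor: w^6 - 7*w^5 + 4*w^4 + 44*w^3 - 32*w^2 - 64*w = (w)*(w^5 - 7*w^4 + 4*w^3 + 44*w^2 - 32*w - 64) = w*(w + 1)*(w^4 - 8*w^3 + 12*w^2 + 32*w - 64) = w*(w - 4)*(w + 1)*(w^3 - 4*w^2 - 4*w + 16) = w*(w - 4)*(w + 1)*(w + 2)*(w^2 - 6*w + 8) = w*(w - 4)^2*(w + 1)*(w + 2)*(w - 2)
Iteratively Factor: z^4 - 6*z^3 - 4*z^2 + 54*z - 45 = (z - 5)*(z^3 - z^2 - 9*z + 9) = (z - 5)*(z + 3)*(z^2 - 4*z + 3) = (z - 5)*(z - 1)*(z + 3)*(z - 3)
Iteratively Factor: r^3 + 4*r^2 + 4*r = (r + 2)*(r^2 + 2*r) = (r + 2)^2*(r)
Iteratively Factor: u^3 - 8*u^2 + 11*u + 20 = (u - 4)*(u^2 - 4*u - 5) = (u - 4)*(u + 1)*(u - 5)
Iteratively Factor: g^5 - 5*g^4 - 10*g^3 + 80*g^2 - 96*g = (g + 4)*(g^4 - 9*g^3 + 26*g^2 - 24*g) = (g - 4)*(g + 4)*(g^3 - 5*g^2 + 6*g) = (g - 4)*(g - 2)*(g + 4)*(g^2 - 3*g) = (g - 4)*(g - 3)*(g - 2)*(g + 4)*(g)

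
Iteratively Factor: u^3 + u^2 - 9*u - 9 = (u + 1)*(u^2 - 9) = (u - 3)*(u + 1)*(u + 3)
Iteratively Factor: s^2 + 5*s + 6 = (s + 3)*(s + 2)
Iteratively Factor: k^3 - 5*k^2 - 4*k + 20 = (k + 2)*(k^2 - 7*k + 10) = (k - 5)*(k + 2)*(k - 2)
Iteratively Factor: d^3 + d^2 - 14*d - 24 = (d + 3)*(d^2 - 2*d - 8) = (d - 4)*(d + 3)*(d + 2)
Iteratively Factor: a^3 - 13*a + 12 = (a + 4)*(a^2 - 4*a + 3) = (a - 1)*(a + 4)*(a - 3)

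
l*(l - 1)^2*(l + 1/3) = l^4 - 5*l^3/3 + l^2/3 + l/3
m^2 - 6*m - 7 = (m - 7)*(m + 1)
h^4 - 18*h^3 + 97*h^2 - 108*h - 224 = (h - 8)*(h - 7)*(h - 4)*(h + 1)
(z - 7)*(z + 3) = z^2 - 4*z - 21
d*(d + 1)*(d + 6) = d^3 + 7*d^2 + 6*d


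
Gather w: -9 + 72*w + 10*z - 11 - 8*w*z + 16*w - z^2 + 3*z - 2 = w*(88 - 8*z) - z^2 + 13*z - 22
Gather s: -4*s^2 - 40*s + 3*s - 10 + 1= -4*s^2 - 37*s - 9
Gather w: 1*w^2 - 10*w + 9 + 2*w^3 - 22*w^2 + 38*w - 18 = 2*w^3 - 21*w^2 + 28*w - 9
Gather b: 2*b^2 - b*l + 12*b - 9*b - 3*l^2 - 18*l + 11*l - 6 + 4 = 2*b^2 + b*(3 - l) - 3*l^2 - 7*l - 2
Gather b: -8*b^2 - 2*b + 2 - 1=-8*b^2 - 2*b + 1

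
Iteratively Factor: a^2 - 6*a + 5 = (a - 5)*(a - 1)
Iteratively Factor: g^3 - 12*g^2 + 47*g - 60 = (g - 5)*(g^2 - 7*g + 12) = (g - 5)*(g - 4)*(g - 3)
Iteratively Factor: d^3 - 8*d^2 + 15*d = (d - 3)*(d^2 - 5*d) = d*(d - 3)*(d - 5)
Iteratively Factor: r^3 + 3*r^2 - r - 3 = (r - 1)*(r^2 + 4*r + 3) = (r - 1)*(r + 3)*(r + 1)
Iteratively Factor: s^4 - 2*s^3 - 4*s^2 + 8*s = (s)*(s^3 - 2*s^2 - 4*s + 8) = s*(s - 2)*(s^2 - 4) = s*(s - 2)^2*(s + 2)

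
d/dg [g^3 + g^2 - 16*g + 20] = 3*g^2 + 2*g - 16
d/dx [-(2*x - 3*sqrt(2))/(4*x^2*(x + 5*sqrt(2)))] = (x^2 + sqrt(2)*x/4 - 15)/(x^3*(x^2 + 10*sqrt(2)*x + 50))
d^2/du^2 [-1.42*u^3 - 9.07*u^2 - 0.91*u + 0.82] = -8.52*u - 18.14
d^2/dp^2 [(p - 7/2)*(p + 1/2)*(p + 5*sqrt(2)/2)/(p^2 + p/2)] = -35*sqrt(2)/(2*p^3)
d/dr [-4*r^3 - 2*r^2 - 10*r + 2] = -12*r^2 - 4*r - 10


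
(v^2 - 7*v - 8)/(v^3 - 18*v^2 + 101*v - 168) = (v + 1)/(v^2 - 10*v + 21)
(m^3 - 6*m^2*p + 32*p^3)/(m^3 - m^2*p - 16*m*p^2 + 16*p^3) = (-m^2 + 2*m*p + 8*p^2)/(-m^2 - 3*m*p + 4*p^2)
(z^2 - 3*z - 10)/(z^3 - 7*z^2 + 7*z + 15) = (z + 2)/(z^2 - 2*z - 3)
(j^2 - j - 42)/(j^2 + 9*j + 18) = (j - 7)/(j + 3)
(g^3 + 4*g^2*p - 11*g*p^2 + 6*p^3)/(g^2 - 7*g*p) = (g^3 + 4*g^2*p - 11*g*p^2 + 6*p^3)/(g*(g - 7*p))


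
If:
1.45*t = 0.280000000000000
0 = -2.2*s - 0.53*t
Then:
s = -0.05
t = 0.19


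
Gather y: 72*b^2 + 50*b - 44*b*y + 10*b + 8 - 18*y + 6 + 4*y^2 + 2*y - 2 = 72*b^2 + 60*b + 4*y^2 + y*(-44*b - 16) + 12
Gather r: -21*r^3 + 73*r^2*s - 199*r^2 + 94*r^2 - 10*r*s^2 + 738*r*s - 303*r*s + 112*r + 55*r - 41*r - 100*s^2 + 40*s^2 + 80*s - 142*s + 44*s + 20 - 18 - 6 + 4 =-21*r^3 + r^2*(73*s - 105) + r*(-10*s^2 + 435*s + 126) - 60*s^2 - 18*s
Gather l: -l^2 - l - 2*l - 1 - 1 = -l^2 - 3*l - 2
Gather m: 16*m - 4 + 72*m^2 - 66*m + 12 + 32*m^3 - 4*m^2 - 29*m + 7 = 32*m^3 + 68*m^2 - 79*m + 15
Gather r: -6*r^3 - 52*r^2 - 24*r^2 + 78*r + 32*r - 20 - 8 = -6*r^3 - 76*r^2 + 110*r - 28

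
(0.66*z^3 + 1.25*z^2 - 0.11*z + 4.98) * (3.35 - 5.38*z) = -3.5508*z^4 - 4.514*z^3 + 4.7793*z^2 - 27.1609*z + 16.683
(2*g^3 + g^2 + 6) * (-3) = -6*g^3 - 3*g^2 - 18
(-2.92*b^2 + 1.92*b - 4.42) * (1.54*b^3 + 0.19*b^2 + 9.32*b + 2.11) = -4.4968*b^5 + 2.402*b^4 - 33.6564*b^3 + 10.8934*b^2 - 37.1432*b - 9.3262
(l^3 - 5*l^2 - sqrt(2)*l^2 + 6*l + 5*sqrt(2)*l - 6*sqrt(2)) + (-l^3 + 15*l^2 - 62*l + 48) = -sqrt(2)*l^2 + 10*l^2 - 56*l + 5*sqrt(2)*l - 6*sqrt(2) + 48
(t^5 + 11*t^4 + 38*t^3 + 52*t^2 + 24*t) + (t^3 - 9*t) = t^5 + 11*t^4 + 39*t^3 + 52*t^2 + 15*t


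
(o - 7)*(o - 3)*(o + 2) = o^3 - 8*o^2 + o + 42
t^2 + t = t*(t + 1)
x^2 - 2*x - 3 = (x - 3)*(x + 1)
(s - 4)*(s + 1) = s^2 - 3*s - 4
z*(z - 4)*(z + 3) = z^3 - z^2 - 12*z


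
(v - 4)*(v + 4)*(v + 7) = v^3 + 7*v^2 - 16*v - 112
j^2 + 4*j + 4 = (j + 2)^2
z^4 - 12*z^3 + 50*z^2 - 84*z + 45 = (z - 5)*(z - 3)^2*(z - 1)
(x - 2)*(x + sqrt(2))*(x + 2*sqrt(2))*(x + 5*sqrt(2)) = x^4 - 2*x^3 + 8*sqrt(2)*x^3 - 16*sqrt(2)*x^2 + 34*x^2 - 68*x + 20*sqrt(2)*x - 40*sqrt(2)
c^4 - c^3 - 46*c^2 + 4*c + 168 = (c - 7)*(c - 2)*(c + 2)*(c + 6)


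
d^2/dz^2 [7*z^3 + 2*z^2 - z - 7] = 42*z + 4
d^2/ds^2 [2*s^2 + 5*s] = 4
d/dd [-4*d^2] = -8*d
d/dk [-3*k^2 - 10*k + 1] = -6*k - 10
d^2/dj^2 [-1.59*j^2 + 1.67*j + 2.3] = -3.18000000000000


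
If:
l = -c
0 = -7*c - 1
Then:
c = -1/7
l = 1/7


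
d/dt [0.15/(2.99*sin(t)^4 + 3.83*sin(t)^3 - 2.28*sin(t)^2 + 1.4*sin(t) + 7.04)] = (-1.794*sin(t)^3 - 1.7235*sin(t)^2 + 0.684*sin(t) - 0.21)*cos(t)/(2.99*sin(t)^4 + 3.83*sin(t)^3 - 2.28*sin(t)^2 + 1.4*sin(t) + 7.04)^2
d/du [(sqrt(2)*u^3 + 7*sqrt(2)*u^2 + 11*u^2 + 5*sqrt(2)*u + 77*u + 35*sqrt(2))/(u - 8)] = (2*sqrt(2)*u^3 - 17*sqrt(2)*u^2 + 11*u^2 - 176*u - 112*sqrt(2)*u - 616 - 75*sqrt(2))/(u^2 - 16*u + 64)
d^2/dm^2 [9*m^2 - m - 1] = 18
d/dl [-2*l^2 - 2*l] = -4*l - 2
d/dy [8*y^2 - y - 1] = 16*y - 1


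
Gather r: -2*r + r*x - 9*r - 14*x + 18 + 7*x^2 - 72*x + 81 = r*(x - 11) + 7*x^2 - 86*x + 99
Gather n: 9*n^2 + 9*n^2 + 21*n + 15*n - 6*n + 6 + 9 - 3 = 18*n^2 + 30*n + 12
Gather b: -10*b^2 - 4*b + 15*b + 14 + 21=-10*b^2 + 11*b + 35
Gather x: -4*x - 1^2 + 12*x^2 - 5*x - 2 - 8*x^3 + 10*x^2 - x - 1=-8*x^3 + 22*x^2 - 10*x - 4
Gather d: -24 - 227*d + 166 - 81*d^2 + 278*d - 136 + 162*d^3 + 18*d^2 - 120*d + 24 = 162*d^3 - 63*d^2 - 69*d + 30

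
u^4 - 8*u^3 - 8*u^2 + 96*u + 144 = (u - 6)^2*(u + 2)^2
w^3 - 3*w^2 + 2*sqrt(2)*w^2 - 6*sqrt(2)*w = w*(w - 3)*(w + 2*sqrt(2))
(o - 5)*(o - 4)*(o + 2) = o^3 - 7*o^2 + 2*o + 40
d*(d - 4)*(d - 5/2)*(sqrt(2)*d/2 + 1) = sqrt(2)*d^4/2 - 13*sqrt(2)*d^3/4 + d^3 - 13*d^2/2 + 5*sqrt(2)*d^2 + 10*d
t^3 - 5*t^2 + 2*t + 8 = (t - 4)*(t - 2)*(t + 1)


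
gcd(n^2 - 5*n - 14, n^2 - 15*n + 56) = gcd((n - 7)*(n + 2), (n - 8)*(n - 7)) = n - 7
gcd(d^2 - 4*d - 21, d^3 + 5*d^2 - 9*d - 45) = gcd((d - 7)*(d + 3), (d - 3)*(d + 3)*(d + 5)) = d + 3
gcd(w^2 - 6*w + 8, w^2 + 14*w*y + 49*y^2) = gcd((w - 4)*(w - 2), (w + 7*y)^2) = 1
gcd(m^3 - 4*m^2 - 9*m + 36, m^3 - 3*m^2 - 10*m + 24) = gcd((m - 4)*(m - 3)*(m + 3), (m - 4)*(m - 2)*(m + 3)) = m^2 - m - 12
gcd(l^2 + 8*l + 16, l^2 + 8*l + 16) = l^2 + 8*l + 16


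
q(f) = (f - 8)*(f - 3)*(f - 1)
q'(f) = (f - 8)*(f - 3) + (f - 8)*(f - 1) + (f - 3)*(f - 1)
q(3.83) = -9.79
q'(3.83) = -12.91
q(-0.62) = -50.55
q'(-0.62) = 51.03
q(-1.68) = -121.41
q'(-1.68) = 83.79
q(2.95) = 0.49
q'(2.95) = -9.69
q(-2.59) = -212.52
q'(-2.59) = 117.28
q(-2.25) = -174.89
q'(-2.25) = 104.19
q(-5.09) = -644.92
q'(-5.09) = 234.88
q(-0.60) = -49.54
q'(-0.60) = 50.48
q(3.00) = 0.00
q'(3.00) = -10.00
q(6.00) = -30.00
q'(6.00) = -1.00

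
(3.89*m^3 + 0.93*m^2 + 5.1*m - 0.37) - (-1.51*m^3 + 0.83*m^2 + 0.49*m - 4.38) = 5.4*m^3 + 0.1*m^2 + 4.61*m + 4.01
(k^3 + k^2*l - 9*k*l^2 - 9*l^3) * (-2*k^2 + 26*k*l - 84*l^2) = -2*k^5 + 24*k^4*l - 40*k^3*l^2 - 300*k^2*l^3 + 522*k*l^4 + 756*l^5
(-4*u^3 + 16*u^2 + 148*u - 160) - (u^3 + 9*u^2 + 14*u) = -5*u^3 + 7*u^2 + 134*u - 160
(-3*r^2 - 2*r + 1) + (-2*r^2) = -5*r^2 - 2*r + 1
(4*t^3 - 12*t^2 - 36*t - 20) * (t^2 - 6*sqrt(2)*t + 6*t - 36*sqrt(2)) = 4*t^5 - 24*sqrt(2)*t^4 + 12*t^4 - 108*t^3 - 72*sqrt(2)*t^3 - 236*t^2 + 648*sqrt(2)*t^2 - 120*t + 1416*sqrt(2)*t + 720*sqrt(2)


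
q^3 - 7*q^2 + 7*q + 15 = (q - 5)*(q - 3)*(q + 1)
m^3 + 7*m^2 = m^2*(m + 7)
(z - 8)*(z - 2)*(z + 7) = z^3 - 3*z^2 - 54*z + 112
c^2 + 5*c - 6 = (c - 1)*(c + 6)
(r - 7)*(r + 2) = r^2 - 5*r - 14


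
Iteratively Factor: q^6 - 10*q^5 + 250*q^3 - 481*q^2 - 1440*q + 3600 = (q - 4)*(q^5 - 6*q^4 - 24*q^3 + 154*q^2 + 135*q - 900) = (q - 4)*(q + 4)*(q^4 - 10*q^3 + 16*q^2 + 90*q - 225) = (q - 5)*(q - 4)*(q + 4)*(q^3 - 5*q^2 - 9*q + 45) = (q - 5)^2*(q - 4)*(q + 4)*(q^2 - 9) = (q - 5)^2*(q - 4)*(q - 3)*(q + 4)*(q + 3)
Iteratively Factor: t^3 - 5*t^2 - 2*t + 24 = (t - 3)*(t^2 - 2*t - 8) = (t - 3)*(t + 2)*(t - 4)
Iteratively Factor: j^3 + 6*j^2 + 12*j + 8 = (j + 2)*(j^2 + 4*j + 4) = (j + 2)^2*(j + 2)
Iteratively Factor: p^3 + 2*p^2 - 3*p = (p + 3)*(p^2 - p) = p*(p + 3)*(p - 1)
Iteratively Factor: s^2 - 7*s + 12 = (s - 3)*(s - 4)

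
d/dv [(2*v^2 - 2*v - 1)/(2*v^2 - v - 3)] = (2*v^2 - 8*v + 5)/(4*v^4 - 4*v^3 - 11*v^2 + 6*v + 9)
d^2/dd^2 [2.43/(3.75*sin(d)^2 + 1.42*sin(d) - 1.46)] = (-136.6875*sin(d)^4 - 38.81925*sin(d)^3 + 146.914398*sin(d)^2 + 72.600624*sin(d) + 36.408204)/(3.75*sin(d)^2 + 1.42*sin(d) - 1.46)^3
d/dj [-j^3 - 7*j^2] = j*(-3*j - 14)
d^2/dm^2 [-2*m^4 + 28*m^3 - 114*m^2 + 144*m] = -24*m^2 + 168*m - 228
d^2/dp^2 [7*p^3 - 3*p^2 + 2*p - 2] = 42*p - 6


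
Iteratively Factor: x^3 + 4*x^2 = (x)*(x^2 + 4*x) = x^2*(x + 4)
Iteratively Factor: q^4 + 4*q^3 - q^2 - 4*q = (q + 4)*(q^3 - q) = q*(q + 4)*(q^2 - 1) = q*(q - 1)*(q + 4)*(q + 1)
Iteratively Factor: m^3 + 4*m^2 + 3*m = (m + 3)*(m^2 + m) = m*(m + 3)*(m + 1)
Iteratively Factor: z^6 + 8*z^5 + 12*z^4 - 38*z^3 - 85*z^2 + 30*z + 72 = (z + 3)*(z^5 + 5*z^4 - 3*z^3 - 29*z^2 + 2*z + 24) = (z + 3)^2*(z^4 + 2*z^3 - 9*z^2 - 2*z + 8) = (z + 3)^2*(z + 4)*(z^3 - 2*z^2 - z + 2) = (z - 1)*(z + 3)^2*(z + 4)*(z^2 - z - 2) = (z - 1)*(z + 1)*(z + 3)^2*(z + 4)*(z - 2)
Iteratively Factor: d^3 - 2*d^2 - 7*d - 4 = (d + 1)*(d^2 - 3*d - 4) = (d + 1)^2*(d - 4)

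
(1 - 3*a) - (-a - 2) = 3 - 2*a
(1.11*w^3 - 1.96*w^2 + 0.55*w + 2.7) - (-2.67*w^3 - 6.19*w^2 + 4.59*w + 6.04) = 3.78*w^3 + 4.23*w^2 - 4.04*w - 3.34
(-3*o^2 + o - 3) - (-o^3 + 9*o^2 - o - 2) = o^3 - 12*o^2 + 2*o - 1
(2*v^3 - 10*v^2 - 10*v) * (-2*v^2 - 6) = -4*v^5 + 20*v^4 + 8*v^3 + 60*v^2 + 60*v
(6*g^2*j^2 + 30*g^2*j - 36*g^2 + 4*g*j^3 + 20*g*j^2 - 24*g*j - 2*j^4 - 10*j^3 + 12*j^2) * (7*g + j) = 42*g^3*j^2 + 210*g^3*j - 252*g^3 + 34*g^2*j^3 + 170*g^2*j^2 - 204*g^2*j - 10*g*j^4 - 50*g*j^3 + 60*g*j^2 - 2*j^5 - 10*j^4 + 12*j^3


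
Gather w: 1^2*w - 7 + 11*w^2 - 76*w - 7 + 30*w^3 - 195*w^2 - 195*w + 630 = 30*w^3 - 184*w^2 - 270*w + 616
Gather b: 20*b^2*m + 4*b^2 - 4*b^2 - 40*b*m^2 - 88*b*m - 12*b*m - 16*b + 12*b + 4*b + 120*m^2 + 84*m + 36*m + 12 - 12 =20*b^2*m + b*(-40*m^2 - 100*m) + 120*m^2 + 120*m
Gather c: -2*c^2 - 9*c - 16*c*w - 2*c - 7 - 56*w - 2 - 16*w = -2*c^2 + c*(-16*w - 11) - 72*w - 9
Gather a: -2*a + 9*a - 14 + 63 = 7*a + 49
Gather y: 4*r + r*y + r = r*y + 5*r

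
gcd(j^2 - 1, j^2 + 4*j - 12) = 1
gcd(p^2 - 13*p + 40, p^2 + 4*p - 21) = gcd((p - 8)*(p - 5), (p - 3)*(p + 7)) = 1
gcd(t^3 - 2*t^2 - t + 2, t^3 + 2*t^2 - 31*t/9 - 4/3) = 1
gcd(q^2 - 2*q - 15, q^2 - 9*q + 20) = q - 5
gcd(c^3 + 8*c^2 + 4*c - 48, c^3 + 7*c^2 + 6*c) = c + 6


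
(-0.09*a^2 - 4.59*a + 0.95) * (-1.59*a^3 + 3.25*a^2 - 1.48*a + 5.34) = 0.1431*a^5 + 7.0056*a^4 - 16.2948*a^3 + 9.4001*a^2 - 25.9166*a + 5.073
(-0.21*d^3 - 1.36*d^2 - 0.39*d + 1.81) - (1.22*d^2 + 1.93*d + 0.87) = -0.21*d^3 - 2.58*d^2 - 2.32*d + 0.94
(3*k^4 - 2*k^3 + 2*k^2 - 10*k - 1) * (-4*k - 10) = -12*k^5 - 22*k^4 + 12*k^3 + 20*k^2 + 104*k + 10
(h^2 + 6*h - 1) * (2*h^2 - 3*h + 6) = 2*h^4 + 9*h^3 - 14*h^2 + 39*h - 6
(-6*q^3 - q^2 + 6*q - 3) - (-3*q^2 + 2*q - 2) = -6*q^3 + 2*q^2 + 4*q - 1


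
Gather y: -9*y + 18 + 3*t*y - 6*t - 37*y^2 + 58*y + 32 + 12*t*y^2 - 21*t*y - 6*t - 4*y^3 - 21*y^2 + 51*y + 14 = -12*t - 4*y^3 + y^2*(12*t - 58) + y*(100 - 18*t) + 64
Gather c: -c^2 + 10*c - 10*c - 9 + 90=81 - c^2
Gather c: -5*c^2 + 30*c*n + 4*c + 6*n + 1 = -5*c^2 + c*(30*n + 4) + 6*n + 1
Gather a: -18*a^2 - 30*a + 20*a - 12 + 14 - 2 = -18*a^2 - 10*a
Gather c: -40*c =-40*c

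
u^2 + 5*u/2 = u*(u + 5/2)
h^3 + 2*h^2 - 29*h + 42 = (h - 3)*(h - 2)*(h + 7)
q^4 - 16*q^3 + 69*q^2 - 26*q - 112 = (q - 8)*(q - 7)*(q - 2)*(q + 1)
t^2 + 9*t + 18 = (t + 3)*(t + 6)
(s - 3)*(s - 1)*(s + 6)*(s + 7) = s^4 + 9*s^3 - 7*s^2 - 129*s + 126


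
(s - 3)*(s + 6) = s^2 + 3*s - 18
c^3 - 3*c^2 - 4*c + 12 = (c - 3)*(c - 2)*(c + 2)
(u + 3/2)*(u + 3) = u^2 + 9*u/2 + 9/2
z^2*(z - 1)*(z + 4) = z^4 + 3*z^3 - 4*z^2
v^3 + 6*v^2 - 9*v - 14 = (v - 2)*(v + 1)*(v + 7)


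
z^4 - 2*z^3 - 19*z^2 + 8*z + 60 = (z - 5)*(z - 2)*(z + 2)*(z + 3)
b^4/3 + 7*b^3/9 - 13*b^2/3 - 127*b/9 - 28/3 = (b/3 + 1)*(b - 4)*(b + 1)*(b + 7/3)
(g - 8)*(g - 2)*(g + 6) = g^3 - 4*g^2 - 44*g + 96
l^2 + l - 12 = (l - 3)*(l + 4)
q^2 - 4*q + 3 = (q - 3)*(q - 1)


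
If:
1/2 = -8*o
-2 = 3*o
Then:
No Solution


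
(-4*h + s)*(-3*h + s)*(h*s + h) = 12*h^3*s + 12*h^3 - 7*h^2*s^2 - 7*h^2*s + h*s^3 + h*s^2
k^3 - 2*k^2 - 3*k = k*(k - 3)*(k + 1)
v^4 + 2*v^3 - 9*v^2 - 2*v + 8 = (v - 2)*(v - 1)*(v + 1)*(v + 4)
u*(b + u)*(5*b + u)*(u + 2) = 5*b^2*u^2 + 10*b^2*u + 6*b*u^3 + 12*b*u^2 + u^4 + 2*u^3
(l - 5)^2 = l^2 - 10*l + 25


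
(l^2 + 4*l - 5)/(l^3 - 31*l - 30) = (l - 1)/(l^2 - 5*l - 6)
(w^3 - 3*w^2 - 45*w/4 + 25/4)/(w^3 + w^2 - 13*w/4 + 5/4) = (w - 5)/(w - 1)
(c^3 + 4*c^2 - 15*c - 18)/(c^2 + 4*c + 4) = (c^3 + 4*c^2 - 15*c - 18)/(c^2 + 4*c + 4)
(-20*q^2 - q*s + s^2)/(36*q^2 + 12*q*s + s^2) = (-20*q^2 - q*s + s^2)/(36*q^2 + 12*q*s + s^2)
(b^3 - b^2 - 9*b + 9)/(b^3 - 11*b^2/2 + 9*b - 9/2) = 2*(b + 3)/(2*b - 3)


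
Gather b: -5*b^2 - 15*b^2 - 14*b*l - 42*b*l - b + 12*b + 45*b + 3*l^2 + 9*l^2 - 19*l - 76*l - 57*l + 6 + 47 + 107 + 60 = -20*b^2 + b*(56 - 56*l) + 12*l^2 - 152*l + 220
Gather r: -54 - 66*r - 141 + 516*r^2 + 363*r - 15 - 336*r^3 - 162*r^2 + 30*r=-336*r^3 + 354*r^2 + 327*r - 210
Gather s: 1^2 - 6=-5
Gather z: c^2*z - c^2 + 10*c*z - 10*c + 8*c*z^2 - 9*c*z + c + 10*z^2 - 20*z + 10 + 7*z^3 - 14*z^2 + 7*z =-c^2 - 9*c + 7*z^3 + z^2*(8*c - 4) + z*(c^2 + c - 13) + 10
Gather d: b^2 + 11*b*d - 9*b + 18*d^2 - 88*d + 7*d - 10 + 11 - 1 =b^2 - 9*b + 18*d^2 + d*(11*b - 81)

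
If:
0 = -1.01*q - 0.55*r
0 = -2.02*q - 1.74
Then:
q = -0.86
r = 1.58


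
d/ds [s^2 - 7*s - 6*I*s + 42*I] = 2*s - 7 - 6*I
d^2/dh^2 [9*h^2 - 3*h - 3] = 18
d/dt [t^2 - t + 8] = 2*t - 1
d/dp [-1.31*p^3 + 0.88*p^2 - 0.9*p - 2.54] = -3.93*p^2 + 1.76*p - 0.9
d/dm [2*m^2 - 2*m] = 4*m - 2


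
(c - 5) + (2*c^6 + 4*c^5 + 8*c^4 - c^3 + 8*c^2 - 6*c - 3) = 2*c^6 + 4*c^5 + 8*c^4 - c^3 + 8*c^2 - 5*c - 8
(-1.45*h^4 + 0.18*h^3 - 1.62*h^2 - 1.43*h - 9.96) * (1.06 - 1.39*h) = 2.0155*h^5 - 1.7872*h^4 + 2.4426*h^3 + 0.2705*h^2 + 12.3286*h - 10.5576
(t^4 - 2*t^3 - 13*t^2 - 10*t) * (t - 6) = t^5 - 8*t^4 - t^3 + 68*t^2 + 60*t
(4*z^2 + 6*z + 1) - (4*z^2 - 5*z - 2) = 11*z + 3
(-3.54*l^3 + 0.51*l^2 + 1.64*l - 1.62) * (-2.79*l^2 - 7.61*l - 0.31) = 9.8766*l^5 + 25.5165*l^4 - 7.3593*l^3 - 8.1187*l^2 + 11.8198*l + 0.5022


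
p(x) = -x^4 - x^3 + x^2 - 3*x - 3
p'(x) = -4*x^3 - 3*x^2 + 2*x - 3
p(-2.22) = -4.76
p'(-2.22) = 21.54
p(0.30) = -3.85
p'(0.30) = -2.78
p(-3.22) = -57.09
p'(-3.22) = 93.00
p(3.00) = -111.00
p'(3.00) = -132.00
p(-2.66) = -19.19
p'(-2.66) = 45.74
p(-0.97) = 0.88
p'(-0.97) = -4.11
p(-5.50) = -704.94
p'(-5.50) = 560.75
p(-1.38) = 2.05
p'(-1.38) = -0.96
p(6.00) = -1497.00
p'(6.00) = -963.00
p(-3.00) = -39.00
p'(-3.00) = 72.00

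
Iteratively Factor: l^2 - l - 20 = (l + 4)*(l - 5)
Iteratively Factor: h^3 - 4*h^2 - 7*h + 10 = (h - 1)*(h^2 - 3*h - 10) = (h - 1)*(h + 2)*(h - 5)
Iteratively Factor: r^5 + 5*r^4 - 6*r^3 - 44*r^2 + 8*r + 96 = (r + 3)*(r^4 + 2*r^3 - 12*r^2 - 8*r + 32) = (r + 2)*(r + 3)*(r^3 - 12*r + 16) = (r - 2)*(r + 2)*(r + 3)*(r^2 + 2*r - 8) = (r - 2)*(r + 2)*(r + 3)*(r + 4)*(r - 2)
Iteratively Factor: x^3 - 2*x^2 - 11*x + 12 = (x - 1)*(x^2 - x - 12) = (x - 1)*(x + 3)*(x - 4)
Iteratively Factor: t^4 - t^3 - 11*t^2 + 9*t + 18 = (t - 3)*(t^3 + 2*t^2 - 5*t - 6) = (t - 3)*(t + 1)*(t^2 + t - 6) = (t - 3)*(t + 1)*(t + 3)*(t - 2)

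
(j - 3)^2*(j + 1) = j^3 - 5*j^2 + 3*j + 9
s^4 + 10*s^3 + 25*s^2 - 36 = (s - 1)*(s + 2)*(s + 3)*(s + 6)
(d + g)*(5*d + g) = 5*d^2 + 6*d*g + g^2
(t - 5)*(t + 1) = t^2 - 4*t - 5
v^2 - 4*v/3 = v*(v - 4/3)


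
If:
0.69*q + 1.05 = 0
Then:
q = -1.52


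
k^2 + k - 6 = (k - 2)*(k + 3)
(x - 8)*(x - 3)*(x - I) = x^3 - 11*x^2 - I*x^2 + 24*x + 11*I*x - 24*I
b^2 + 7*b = b*(b + 7)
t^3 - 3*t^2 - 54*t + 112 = (t - 8)*(t - 2)*(t + 7)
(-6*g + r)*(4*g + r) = -24*g^2 - 2*g*r + r^2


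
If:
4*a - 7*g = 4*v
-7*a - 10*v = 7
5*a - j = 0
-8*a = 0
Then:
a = 0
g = 2/5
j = 0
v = -7/10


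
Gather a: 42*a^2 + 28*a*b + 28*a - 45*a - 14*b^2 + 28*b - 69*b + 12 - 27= 42*a^2 + a*(28*b - 17) - 14*b^2 - 41*b - 15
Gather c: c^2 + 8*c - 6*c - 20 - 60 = c^2 + 2*c - 80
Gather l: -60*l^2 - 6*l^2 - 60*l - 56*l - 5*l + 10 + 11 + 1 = -66*l^2 - 121*l + 22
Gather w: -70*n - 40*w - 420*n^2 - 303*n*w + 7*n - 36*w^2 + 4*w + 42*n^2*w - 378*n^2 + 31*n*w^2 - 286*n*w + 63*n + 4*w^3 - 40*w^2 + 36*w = -798*n^2 + 4*w^3 + w^2*(31*n - 76) + w*(42*n^2 - 589*n)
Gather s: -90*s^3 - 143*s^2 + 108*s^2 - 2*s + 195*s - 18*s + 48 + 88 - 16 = -90*s^3 - 35*s^2 + 175*s + 120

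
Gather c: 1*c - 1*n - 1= c - n - 1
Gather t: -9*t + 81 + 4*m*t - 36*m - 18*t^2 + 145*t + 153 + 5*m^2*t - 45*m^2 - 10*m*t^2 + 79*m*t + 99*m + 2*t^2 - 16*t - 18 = -45*m^2 + 63*m + t^2*(-10*m - 16) + t*(5*m^2 + 83*m + 120) + 216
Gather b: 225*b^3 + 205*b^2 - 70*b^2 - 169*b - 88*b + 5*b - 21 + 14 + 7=225*b^3 + 135*b^2 - 252*b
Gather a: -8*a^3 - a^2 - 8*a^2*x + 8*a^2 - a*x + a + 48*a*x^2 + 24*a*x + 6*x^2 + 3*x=-8*a^3 + a^2*(7 - 8*x) + a*(48*x^2 + 23*x + 1) + 6*x^2 + 3*x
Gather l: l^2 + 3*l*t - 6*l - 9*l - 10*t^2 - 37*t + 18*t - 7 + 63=l^2 + l*(3*t - 15) - 10*t^2 - 19*t + 56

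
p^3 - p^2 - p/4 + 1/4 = (p - 1)*(p - 1/2)*(p + 1/2)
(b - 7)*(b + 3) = b^2 - 4*b - 21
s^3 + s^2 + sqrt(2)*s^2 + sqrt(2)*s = s*(s + 1)*(s + sqrt(2))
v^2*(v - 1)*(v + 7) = v^4 + 6*v^3 - 7*v^2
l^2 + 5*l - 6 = (l - 1)*(l + 6)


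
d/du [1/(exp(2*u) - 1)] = -1/(2*sinh(u)^2)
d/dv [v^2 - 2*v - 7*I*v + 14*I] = 2*v - 2 - 7*I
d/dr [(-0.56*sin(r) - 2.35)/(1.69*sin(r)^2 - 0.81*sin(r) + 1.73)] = (0.9464*sin(r)^2 + 7.943*sin(r) - 2.8723)*cos(r)/(2.8561*sin(r)^4 - 2.7378*sin(r)^3 + 6.5035*sin(r)^2 - 2.8026*sin(r) + 2.9929)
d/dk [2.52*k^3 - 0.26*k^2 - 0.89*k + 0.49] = 7.56*k^2 - 0.52*k - 0.89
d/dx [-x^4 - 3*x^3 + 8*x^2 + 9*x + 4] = -4*x^3 - 9*x^2 + 16*x + 9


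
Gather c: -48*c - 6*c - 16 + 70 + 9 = 63 - 54*c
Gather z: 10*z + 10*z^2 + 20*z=10*z^2 + 30*z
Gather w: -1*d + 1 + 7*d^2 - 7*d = 7*d^2 - 8*d + 1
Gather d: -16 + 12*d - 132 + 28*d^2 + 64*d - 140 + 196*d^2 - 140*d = 224*d^2 - 64*d - 288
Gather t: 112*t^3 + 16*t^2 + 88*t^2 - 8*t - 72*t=112*t^3 + 104*t^2 - 80*t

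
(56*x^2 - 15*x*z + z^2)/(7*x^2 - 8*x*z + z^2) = (8*x - z)/(x - z)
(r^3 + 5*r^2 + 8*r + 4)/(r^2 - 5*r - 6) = (r^2 + 4*r + 4)/(r - 6)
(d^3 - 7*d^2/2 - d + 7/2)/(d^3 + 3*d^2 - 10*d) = (d^3 - 7*d^2/2 - d + 7/2)/(d*(d^2 + 3*d - 10))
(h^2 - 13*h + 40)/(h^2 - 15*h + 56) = (h - 5)/(h - 7)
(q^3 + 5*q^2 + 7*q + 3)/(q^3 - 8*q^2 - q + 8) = (q^2 + 4*q + 3)/(q^2 - 9*q + 8)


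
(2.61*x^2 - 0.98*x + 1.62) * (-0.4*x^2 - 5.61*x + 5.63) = -1.044*x^4 - 14.2501*x^3 + 19.5441*x^2 - 14.6056*x + 9.1206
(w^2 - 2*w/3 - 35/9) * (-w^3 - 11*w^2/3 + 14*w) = -w^5 - 3*w^4 + 61*w^3/3 + 133*w^2/27 - 490*w/9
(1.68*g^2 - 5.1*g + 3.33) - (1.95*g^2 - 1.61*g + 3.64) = -0.27*g^2 - 3.49*g - 0.31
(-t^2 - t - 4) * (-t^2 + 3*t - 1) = t^4 - 2*t^3 + 2*t^2 - 11*t + 4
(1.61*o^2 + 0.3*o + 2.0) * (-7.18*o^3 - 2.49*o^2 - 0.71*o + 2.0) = -11.5598*o^5 - 6.1629*o^4 - 16.2501*o^3 - 1.973*o^2 - 0.82*o + 4.0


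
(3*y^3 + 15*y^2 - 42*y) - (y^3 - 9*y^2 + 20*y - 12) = 2*y^3 + 24*y^2 - 62*y + 12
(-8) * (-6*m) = 48*m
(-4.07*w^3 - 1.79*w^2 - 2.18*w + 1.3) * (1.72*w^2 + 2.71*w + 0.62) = -7.0004*w^5 - 14.1085*w^4 - 11.1239*w^3 - 4.7816*w^2 + 2.1714*w + 0.806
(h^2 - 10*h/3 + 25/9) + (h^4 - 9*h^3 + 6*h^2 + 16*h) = h^4 - 9*h^3 + 7*h^2 + 38*h/3 + 25/9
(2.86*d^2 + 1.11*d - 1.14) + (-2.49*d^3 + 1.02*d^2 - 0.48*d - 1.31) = -2.49*d^3 + 3.88*d^2 + 0.63*d - 2.45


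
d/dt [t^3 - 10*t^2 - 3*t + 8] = 3*t^2 - 20*t - 3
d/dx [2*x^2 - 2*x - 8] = 4*x - 2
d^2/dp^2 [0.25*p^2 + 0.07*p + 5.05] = 0.500000000000000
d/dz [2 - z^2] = -2*z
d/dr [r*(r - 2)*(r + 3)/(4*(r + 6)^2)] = (r^3 + 18*r^2 + 18*r - 36)/(4*(r^3 + 18*r^2 + 108*r + 216))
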